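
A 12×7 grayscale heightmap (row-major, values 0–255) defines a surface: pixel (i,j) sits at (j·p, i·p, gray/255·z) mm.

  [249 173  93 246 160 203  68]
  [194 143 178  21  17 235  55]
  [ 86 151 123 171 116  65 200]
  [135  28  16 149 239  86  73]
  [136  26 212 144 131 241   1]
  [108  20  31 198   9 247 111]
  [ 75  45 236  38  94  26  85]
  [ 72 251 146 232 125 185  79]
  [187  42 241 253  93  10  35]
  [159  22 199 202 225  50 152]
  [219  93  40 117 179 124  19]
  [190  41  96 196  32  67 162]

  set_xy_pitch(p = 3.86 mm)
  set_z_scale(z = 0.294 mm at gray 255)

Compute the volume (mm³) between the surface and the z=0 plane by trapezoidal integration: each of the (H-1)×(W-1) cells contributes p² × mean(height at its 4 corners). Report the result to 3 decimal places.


height_mm = gray/255 × 0.294; cell vol = 3.86² × mean(4 corners)
unit = 3.86² × 0.294 / (4×255) = 0.00429459 mm³ per gray-sum
row 0: Σ corner-gray over 6 cells = 3504  → 15.0482
row 1: Σ corner-gray over 6 cells = 2975  → 12.7764
row 2: Σ corner-gray over 6 cells = 2782  → 11.9476
row 3: Σ corner-gray over 6 cells = 2889  → 12.4071
row 4: Σ corner-gray over 6 cells = 2874  → 12.3427
row 5: Σ corner-gray over 6 cells = 2267  → 9.7358
row 6: Σ corner-gray over 6 cells = 3067  → 13.1715
row 7: Σ corner-gray over 6 cells = 3529  → 15.1556
row 8: Σ corner-gray over 6 cells = 3207  → 13.7728
row 9: Σ corner-gray over 6 cells = 3051  → 13.1028
row 10: Σ corner-gray over 6 cells = 2560  → 10.9942
Σ rows: total corner-gray = 32705  → 140.4546 mm³

140.455


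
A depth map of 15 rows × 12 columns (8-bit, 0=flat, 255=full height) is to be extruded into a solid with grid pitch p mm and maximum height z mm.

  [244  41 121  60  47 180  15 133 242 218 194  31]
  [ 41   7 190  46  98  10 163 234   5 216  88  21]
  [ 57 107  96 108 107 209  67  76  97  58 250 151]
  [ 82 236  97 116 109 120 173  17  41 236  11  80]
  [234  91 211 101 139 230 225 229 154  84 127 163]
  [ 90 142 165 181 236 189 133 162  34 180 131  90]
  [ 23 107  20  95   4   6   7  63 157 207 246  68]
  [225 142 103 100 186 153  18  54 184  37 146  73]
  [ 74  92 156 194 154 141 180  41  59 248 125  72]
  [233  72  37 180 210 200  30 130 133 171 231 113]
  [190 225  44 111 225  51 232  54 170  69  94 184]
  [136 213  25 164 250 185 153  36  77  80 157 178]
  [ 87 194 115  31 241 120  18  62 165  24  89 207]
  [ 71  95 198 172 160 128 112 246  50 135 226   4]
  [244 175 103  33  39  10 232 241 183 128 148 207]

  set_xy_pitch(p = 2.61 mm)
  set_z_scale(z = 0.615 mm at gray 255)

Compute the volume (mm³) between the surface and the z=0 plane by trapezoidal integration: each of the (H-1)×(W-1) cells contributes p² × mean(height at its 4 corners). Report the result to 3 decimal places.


319.934

height_mm = gray/255 × 0.615; cell vol = 2.61² × mean(4 corners)
unit = 2.61² × 0.615 / (4×255) = 0.0041073 mm³ per gray-sum
row 0: Σ corner-gray over 11 cells = 4953  → 20.3434
row 1: Σ corner-gray over 11 cells = 4734  → 19.4439
row 2: Σ corner-gray over 11 cells = 5032  → 20.6679
row 3: Σ corner-gray over 11 cells = 6053  → 24.8615
row 4: Σ corner-gray over 11 cells = 6865  → 28.1966
row 5: Σ corner-gray over 11 cells = 5201  → 21.3620
row 6: Σ corner-gray over 11 cells = 4459  → 18.3144
row 7: Σ corner-gray over 11 cells = 5470  → 22.4669
row 8: Σ corner-gray over 11 cells = 6060  → 24.8902
row 9: Σ corner-gray over 11 cells = 6058  → 24.8820
row 10: Σ corner-gray over 11 cells = 5918  → 24.3070
row 11: Σ corner-gray over 11 cells = 5406  → 22.2040
row 12: Σ corner-gray over 11 cells = 5531  → 22.7175
row 13: Σ corner-gray over 11 cells = 6154  → 25.2763
Σ rows: total corner-gray = 77894  → 319.9337 mm³


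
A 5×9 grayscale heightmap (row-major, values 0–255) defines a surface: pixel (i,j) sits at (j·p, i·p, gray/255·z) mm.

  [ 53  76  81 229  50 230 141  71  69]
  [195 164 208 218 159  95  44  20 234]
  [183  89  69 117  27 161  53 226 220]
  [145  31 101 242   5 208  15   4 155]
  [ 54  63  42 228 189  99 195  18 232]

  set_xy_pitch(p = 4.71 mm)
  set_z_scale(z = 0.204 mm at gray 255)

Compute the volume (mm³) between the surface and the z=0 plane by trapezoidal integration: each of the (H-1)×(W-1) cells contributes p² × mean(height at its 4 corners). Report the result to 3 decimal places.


67.085

height_mm = gray/255 × 0.204; cell vol = 4.71² × mean(4 corners)
unit = 4.71² × 0.204 / (4×255) = 0.00443682 mm³ per gray-sum
row 0: Σ corner-gray over 8 cells = 4123  → 18.2930
row 1: Σ corner-gray over 8 cells = 4132  → 18.3329
row 2: Σ corner-gray over 8 cells = 3399  → 15.0808
row 3: Σ corner-gray over 8 cells = 3466  → 15.3780
Σ rows: total corner-gray = 15120  → 67.0847 mm³


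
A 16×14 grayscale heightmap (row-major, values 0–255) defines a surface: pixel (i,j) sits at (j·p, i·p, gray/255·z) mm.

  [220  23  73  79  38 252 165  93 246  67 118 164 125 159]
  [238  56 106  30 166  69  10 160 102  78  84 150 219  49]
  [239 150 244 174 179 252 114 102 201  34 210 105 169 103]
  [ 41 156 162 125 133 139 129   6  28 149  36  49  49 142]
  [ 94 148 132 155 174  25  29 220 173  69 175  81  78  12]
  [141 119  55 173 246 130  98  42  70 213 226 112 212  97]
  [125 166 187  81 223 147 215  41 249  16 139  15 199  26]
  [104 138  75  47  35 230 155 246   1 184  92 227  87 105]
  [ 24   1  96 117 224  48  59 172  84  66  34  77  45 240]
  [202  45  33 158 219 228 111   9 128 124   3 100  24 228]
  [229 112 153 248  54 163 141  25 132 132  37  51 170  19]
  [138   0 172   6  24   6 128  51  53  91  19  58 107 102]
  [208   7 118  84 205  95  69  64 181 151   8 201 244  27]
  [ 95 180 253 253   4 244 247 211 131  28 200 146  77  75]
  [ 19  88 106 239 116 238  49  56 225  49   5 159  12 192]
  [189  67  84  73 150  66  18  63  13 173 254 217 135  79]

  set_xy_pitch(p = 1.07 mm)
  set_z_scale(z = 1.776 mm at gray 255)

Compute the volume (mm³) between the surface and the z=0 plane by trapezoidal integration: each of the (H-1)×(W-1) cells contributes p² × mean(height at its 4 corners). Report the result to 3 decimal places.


183.023

height_mm = gray/255 × 1.776; cell vol = 1.07² × mean(4 corners)
unit = 1.07² × 1.776 / (4×255) = 0.00199347 mm³ per gray-sum
row 0: Σ corner-gray over 13 cells = 6012  → 11.9848
row 1: Σ corner-gray over 13 cells = 6957  → 13.8686
row 2: Σ corner-gray over 13 cells = 6715  → 13.3862
row 3: Σ corner-gray over 13 cells = 5529  → 11.0219
row 4: Σ corner-gray over 13 cells = 6654  → 13.2646
row 5: Σ corner-gray over 13 cells = 7137  → 14.2274
row 6: Σ corner-gray over 13 cells = 6750  → 13.4559
row 7: Σ corner-gray over 13 cells = 5553  → 11.0698
row 8: Σ corner-gray over 13 cells = 5104  → 10.1747
row 9: Σ corner-gray over 13 cells = 5878  → 11.7176
row 10: Σ corner-gray over 13 cells = 4754  → 9.4770
row 11: Σ corner-gray over 13 cells = 4759  → 9.4869
row 12: Σ corner-gray over 13 cells = 7207  → 14.3670
row 13: Σ corner-gray over 13 cells = 7013  → 13.9802
row 14: Σ corner-gray over 13 cells = 5789  → 11.5402
Σ rows: total corner-gray = 91811  → 183.0227 mm³


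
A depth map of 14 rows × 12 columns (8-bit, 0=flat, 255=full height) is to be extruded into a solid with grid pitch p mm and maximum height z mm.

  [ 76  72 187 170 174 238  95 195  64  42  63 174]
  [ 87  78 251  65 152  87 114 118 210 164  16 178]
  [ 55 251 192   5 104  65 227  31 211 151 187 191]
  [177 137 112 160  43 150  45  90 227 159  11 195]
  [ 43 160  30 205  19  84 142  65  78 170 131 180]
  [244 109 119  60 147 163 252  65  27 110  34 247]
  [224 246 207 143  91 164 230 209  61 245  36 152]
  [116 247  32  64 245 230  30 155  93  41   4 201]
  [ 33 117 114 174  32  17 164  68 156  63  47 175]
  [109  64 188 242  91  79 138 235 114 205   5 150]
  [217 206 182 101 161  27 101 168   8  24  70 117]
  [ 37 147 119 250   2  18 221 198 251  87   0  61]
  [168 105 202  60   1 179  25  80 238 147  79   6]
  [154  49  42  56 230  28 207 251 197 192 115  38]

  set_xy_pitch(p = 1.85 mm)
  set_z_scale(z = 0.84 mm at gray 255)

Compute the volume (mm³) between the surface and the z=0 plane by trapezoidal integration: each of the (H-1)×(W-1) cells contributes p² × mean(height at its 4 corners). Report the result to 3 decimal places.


height_mm = gray/255 × 0.84; cell vol = 1.85² × mean(4 corners)
unit = 1.85² × 0.84 / (4×255) = 0.00281853 mm³ per gray-sum
row 0: Σ corner-gray over 11 cells = 5625  → 15.8542
row 1: Σ corner-gray over 11 cells = 5869  → 16.5419
row 2: Σ corner-gray over 11 cells = 5734  → 16.1614
row 3: Σ corner-gray over 11 cells = 5031  → 14.1800
row 4: Σ corner-gray over 11 cells = 5054  → 14.2448
row 5: Σ corner-gray over 11 cells = 6303  → 17.7652
row 6: Σ corner-gray over 11 cells = 6239  → 17.5848
row 7: Σ corner-gray over 11 cells = 4711  → 13.2781
row 8: Σ corner-gray over 11 cells = 5093  → 14.3548
row 9: Σ corner-gray over 11 cells = 5411  → 15.2511
row 10: Σ corner-gray over 11 cells = 5114  → 14.4140
row 11: Σ corner-gray over 11 cells = 5090  → 14.3463
row 12: Σ corner-gray over 11 cells = 5332  → 15.0284
Σ rows: total corner-gray = 70606  → 199.0051 mm³

199.005


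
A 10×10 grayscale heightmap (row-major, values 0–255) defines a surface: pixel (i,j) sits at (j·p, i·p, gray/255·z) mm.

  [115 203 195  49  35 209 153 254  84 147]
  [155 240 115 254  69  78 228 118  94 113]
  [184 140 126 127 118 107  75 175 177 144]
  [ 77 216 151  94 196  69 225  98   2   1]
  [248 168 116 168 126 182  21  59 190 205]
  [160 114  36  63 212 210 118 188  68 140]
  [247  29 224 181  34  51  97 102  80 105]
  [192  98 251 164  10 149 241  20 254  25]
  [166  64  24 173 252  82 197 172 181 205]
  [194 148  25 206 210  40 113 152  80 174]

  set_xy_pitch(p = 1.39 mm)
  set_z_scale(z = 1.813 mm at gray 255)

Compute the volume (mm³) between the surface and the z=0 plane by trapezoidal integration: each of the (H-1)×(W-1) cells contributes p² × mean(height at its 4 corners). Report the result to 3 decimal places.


149.457

height_mm = gray/255 × 1.813; cell vol = 1.39² × mean(4 corners)
unit = 1.39² × 1.813 / (4×255) = 0.00343421 mm³ per gray-sum
row 0: Σ corner-gray over 9 cells = 5286  → 18.1533
row 1: Σ corner-gray over 9 cells = 5078  → 17.4389
row 2: Σ corner-gray over 9 cells = 4598  → 15.7905
row 3: Σ corner-gray over 9 cells = 4693  → 16.1168
row 4: Σ corner-gray over 9 cells = 4831  → 16.5907
row 5: Σ corner-gray over 9 cells = 4266  → 14.6504
row 6: Σ corner-gray over 9 cells = 4539  → 15.5879
row 7: Σ corner-gray over 9 cells = 5252  → 18.0365
row 8: Σ corner-gray over 9 cells = 4977  → 17.0921
Σ rows: total corner-gray = 43520  → 149.4570 mm³


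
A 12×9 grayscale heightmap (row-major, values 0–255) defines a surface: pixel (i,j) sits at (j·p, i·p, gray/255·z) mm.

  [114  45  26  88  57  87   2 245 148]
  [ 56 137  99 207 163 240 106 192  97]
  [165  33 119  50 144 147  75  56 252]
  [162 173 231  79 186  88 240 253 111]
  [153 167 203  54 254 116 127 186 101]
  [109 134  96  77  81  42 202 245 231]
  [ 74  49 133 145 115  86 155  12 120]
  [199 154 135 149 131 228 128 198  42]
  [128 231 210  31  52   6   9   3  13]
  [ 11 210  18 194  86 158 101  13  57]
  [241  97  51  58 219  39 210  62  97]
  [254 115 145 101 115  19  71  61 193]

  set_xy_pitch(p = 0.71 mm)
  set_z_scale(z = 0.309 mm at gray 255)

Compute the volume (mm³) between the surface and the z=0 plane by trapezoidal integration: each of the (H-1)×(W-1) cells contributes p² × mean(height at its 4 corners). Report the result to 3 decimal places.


height_mm = gray/255 × 0.309; cell vol = 0.71² × mean(4 corners)
unit = 0.71² × 0.309 / (4×255) = 0.000152713 mm³ per gray-sum
row 0: Σ corner-gray over 8 cells = 3803  → 0.5808
row 1: Σ corner-gray over 8 cells = 4106  → 0.6270
row 2: Σ corner-gray over 8 cells = 4438  → 0.6777
row 3: Σ corner-gray over 8 cells = 5241  → 0.8004
row 4: Σ corner-gray over 8 cells = 4562  → 0.6967
row 5: Σ corner-gray over 8 cells = 3678  → 0.5617
row 6: Σ corner-gray over 8 cells = 4071  → 0.6217
row 7: Σ corner-gray over 8 cells = 3712  → 0.5669
row 8: Σ corner-gray over 8 cells = 2853  → 0.4357
row 9: Σ corner-gray over 8 cells = 3438  → 0.5250
row 10: Σ corner-gray over 8 cells = 3511  → 0.5362
Σ rows: total corner-gray = 43413  → 6.6297 mm³

6.630


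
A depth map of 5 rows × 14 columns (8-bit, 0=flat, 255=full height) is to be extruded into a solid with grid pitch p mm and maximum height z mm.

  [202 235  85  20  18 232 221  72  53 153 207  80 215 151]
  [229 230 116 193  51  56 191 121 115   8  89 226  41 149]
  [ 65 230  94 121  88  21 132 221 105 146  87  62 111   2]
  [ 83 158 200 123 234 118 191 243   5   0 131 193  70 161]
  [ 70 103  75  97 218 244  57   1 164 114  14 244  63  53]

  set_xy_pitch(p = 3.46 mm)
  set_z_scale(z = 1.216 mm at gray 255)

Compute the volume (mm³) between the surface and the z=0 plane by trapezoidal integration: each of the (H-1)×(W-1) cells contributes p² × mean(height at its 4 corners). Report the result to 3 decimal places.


369.760

height_mm = gray/255 × 1.216; cell vol = 3.46² × mean(4 corners)
unit = 3.46² × 1.216 / (4×255) = 0.014272 mm³ per gray-sum
row 0: Σ corner-gray over 13 cells = 6787  → 96.8642
row 1: Σ corner-gray over 13 cells = 6155  → 87.8443
row 2: Σ corner-gray over 13 cells = 6479  → 92.4685
row 3: Σ corner-gray over 13 cells = 6487  → 92.5826
Σ rows: total corner-gray = 25908  → 369.7596 mm³


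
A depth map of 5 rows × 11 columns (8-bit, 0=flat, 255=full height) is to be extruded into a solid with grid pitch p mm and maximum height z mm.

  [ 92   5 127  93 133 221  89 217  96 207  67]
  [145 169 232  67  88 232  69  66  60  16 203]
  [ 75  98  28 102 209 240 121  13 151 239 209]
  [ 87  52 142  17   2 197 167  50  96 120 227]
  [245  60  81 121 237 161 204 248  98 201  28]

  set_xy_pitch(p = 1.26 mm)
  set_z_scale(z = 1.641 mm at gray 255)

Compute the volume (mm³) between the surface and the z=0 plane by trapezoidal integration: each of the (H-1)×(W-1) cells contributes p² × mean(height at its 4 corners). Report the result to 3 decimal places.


50.302

height_mm = gray/255 × 1.641; cell vol = 1.26² × mean(4 corners)
unit = 1.26² × 1.641 / (4×255) = 0.00255417 mm³ per gray-sum
row 0: Σ corner-gray over 10 cells = 4881  → 12.4669
row 1: Σ corner-gray over 10 cells = 5032  → 12.8526
row 2: Σ corner-gray over 10 cells = 4686  → 11.9688
row 3: Σ corner-gray over 10 cells = 5095  → 13.0135
Σ rows: total corner-gray = 19694  → 50.3018 mm³


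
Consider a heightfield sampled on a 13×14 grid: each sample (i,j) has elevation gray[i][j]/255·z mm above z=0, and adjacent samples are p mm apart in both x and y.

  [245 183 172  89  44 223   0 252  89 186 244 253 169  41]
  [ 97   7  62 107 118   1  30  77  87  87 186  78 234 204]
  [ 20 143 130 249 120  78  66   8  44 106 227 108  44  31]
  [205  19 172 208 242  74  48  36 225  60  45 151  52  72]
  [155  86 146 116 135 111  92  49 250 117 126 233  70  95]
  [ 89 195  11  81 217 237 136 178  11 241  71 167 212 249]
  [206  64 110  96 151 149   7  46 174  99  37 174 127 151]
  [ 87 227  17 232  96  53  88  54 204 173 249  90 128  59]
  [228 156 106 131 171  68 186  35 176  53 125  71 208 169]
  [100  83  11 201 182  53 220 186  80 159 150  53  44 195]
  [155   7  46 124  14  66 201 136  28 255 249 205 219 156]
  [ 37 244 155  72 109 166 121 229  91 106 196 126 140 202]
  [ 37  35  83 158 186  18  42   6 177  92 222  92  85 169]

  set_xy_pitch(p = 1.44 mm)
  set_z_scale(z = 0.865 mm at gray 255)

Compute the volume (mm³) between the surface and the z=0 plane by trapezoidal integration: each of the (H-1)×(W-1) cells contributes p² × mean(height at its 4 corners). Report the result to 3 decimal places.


height_mm = gray/255 × 0.865; cell vol = 1.44² × mean(4 corners)
unit = 1.44² × 0.865 / (4×255) = 0.00175849 mm³ per gray-sum
row 0: Σ corner-gray over 13 cells = 6543  → 11.5058
row 1: Σ corner-gray over 13 cells = 5146  → 9.0492
row 2: Σ corner-gray over 13 cells = 5638  → 9.9144
row 3: Σ corner-gray over 13 cells = 6253  → 10.9959
row 4: Σ corner-gray over 13 cells = 7164  → 12.5979
row 5: Σ corner-gray over 13 cells = 6677  → 11.7415
row 6: Σ corner-gray over 13 cells = 6193  → 10.8904
row 7: Σ corner-gray over 13 cells = 6737  → 11.8470
row 8: Σ corner-gray over 13 cells = 6508  → 11.4443
row 9: Σ corner-gray over 13 cells = 6550  → 11.5181
row 10: Σ corner-gray over 13 cells = 7160  → 12.5908
row 11: Σ corner-gray over 13 cells = 6347  → 11.1612
Σ rows: total corner-gray = 76916  → 135.2563 mm³

135.256


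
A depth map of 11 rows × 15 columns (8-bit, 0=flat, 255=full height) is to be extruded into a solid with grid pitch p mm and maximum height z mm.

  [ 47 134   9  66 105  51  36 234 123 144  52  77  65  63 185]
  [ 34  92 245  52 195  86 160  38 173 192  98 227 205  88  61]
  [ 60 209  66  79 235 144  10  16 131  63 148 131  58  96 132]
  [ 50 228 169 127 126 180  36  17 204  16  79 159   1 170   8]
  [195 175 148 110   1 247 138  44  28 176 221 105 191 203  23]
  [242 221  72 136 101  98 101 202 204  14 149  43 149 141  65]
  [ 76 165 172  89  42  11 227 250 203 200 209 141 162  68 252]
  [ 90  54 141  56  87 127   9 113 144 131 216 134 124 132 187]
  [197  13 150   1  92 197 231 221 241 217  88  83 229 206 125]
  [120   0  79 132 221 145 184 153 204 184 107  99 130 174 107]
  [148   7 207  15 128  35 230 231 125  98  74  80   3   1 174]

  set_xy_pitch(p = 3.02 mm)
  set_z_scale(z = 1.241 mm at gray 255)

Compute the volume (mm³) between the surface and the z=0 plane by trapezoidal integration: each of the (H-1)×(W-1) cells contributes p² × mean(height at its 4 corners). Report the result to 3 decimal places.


785.720

height_mm = gray/255 × 1.241; cell vol = 3.02² × mean(4 corners)
unit = 3.02² × 1.241 / (4×255) = 0.0110965 mm³ per gray-sum
row 0: Σ corner-gray over 14 cells = 6347  → 70.4294
row 1: Σ corner-gray over 14 cells = 6761  → 75.0233
row 2: Σ corner-gray over 14 cells = 6046  → 67.0894
row 3: Σ corner-gray over 14 cells = 6874  → 76.2772
row 4: Σ corner-gray over 14 cells = 7361  → 81.6812
row 5: Σ corner-gray over 14 cells = 7775  → 86.2752
row 6: Σ corner-gray over 14 cells = 7419  → 82.3248
row 7: Σ corner-gray over 14 cells = 7473  → 82.9240
row 8: Σ corner-gray over 14 cells = 8111  → 90.0036
row 9: Σ corner-gray over 14 cells = 6641  → 73.6918
Σ rows: total corner-gray = 70808  → 785.7200 mm³


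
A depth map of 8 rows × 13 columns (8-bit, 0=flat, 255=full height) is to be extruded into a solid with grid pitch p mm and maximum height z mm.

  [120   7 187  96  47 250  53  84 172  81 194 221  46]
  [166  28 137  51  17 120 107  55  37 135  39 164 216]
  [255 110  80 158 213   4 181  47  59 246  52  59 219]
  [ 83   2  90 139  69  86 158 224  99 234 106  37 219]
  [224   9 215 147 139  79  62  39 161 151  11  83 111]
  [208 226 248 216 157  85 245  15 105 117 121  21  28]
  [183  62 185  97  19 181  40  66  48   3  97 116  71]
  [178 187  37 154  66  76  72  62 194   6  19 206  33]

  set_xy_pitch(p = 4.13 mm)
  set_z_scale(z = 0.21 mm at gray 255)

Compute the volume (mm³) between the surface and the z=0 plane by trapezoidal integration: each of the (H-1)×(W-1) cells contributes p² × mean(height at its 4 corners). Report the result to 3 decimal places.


129.656

height_mm = gray/255 × 0.21; cell vol = 4.13² × mean(4 corners)
unit = 4.13² × 0.21 / (4×255) = 0.00351171 mm³ per gray-sum
row 0: Σ corner-gray over 12 cells = 5112  → 17.9519
row 1: Σ corner-gray over 12 cells = 5054  → 17.7482
row 2: Σ corner-gray over 12 cells = 5682  → 19.9536
row 3: Σ corner-gray over 12 cells = 5317  → 18.6718
row 4: Σ corner-gray over 12 cells = 5875  → 20.6313
row 5: Σ corner-gray over 12 cells = 5430  → 19.0686
row 6: Σ corner-gray over 12 cells = 4451  → 15.6306
Σ rows: total corner-gray = 36921  → 129.6560 mm³


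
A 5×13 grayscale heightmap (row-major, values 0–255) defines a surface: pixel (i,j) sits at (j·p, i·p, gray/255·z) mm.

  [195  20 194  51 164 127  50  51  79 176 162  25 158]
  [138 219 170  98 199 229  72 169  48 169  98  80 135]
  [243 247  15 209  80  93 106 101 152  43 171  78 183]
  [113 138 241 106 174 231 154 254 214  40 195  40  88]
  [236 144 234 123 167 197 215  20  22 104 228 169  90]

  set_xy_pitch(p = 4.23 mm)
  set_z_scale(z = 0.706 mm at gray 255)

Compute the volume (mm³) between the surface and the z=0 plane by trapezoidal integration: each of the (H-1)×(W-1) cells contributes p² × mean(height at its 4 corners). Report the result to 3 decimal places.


327.637

height_mm = gray/255 × 0.706; cell vol = 4.23² × mean(4 corners)
unit = 4.23² × 0.706 / (4×255) = 0.0123847 mm³ per gray-sum
row 0: Σ corner-gray over 12 cells = 5926  → 73.3917
row 1: Σ corner-gray over 12 cells = 6391  → 79.1506
row 2: Σ corner-gray over 12 cells = 6791  → 84.1045
row 3: Σ corner-gray over 12 cells = 7347  → 90.9903
Σ rows: total corner-gray = 26455  → 327.6371 mm³


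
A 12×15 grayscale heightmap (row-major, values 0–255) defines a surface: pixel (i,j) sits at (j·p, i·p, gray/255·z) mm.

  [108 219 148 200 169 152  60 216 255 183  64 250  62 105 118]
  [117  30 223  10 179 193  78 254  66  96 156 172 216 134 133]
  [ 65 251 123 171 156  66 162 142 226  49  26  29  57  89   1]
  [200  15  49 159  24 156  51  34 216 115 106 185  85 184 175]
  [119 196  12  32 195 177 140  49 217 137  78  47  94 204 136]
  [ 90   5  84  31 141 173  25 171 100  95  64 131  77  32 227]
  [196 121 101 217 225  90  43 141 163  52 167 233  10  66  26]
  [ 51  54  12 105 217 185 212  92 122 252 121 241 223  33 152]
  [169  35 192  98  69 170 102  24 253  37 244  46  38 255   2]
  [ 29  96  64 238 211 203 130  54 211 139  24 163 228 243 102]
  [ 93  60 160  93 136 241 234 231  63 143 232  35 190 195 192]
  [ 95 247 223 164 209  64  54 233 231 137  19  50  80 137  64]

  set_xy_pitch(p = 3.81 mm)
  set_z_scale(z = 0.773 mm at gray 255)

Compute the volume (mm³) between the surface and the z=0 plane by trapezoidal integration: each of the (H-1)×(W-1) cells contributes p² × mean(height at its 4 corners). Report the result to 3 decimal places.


height_mm = gray/255 × 0.773; cell vol = 3.81² × mean(4 corners)
unit = 3.81² × 0.773 / (4×255) = 0.0110009 mm³ per gray-sum
row 0: Σ corner-gray over 14 cells = 8256  → 90.8237
row 1: Σ corner-gray over 14 cells = 7024  → 77.2705
row 2: Σ corner-gray over 14 cells = 6293  → 69.2288
row 3: Σ corner-gray over 14 cells = 6544  → 71.9901
row 4: Σ corner-gray over 14 cells = 5986  → 65.8515
row 5: Σ corner-gray over 14 cells = 6055  → 66.6106
row 6: Σ corner-gray over 14 cells = 7421  → 81.6379
row 7: Σ corner-gray over 14 cells = 7238  → 79.6247
row 8: Σ corner-gray over 14 cells = 7436  → 81.8029
row 9: Σ corner-gray over 14 cells = 8450  → 92.9578
row 10: Σ corner-gray over 14 cells = 8166  → 89.8336
Σ rows: total corner-gray = 78869  → 867.6321 mm³

867.632


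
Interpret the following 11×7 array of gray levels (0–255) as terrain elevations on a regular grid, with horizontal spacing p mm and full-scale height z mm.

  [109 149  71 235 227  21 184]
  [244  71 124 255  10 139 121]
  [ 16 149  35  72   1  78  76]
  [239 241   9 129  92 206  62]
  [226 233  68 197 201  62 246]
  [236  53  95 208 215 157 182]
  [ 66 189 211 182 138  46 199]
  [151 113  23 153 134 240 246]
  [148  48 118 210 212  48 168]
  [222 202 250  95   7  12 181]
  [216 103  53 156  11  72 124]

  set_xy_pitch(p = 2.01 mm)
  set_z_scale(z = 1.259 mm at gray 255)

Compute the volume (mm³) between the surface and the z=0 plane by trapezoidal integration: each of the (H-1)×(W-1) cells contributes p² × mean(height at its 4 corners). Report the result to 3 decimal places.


158.634

height_mm = gray/255 × 1.259; cell vol = 2.01² × mean(4 corners)
unit = 2.01² × 1.259 / (4×255) = 0.00498675 mm³ per gray-sum
row 0: Σ corner-gray over 6 cells = 3262  → 16.2668
row 1: Σ corner-gray over 6 cells = 2325  → 11.5942
row 2: Σ corner-gray over 6 cells = 2417  → 12.0530
row 3: Σ corner-gray over 6 cells = 3649  → 18.1967
row 4: Σ corner-gray over 6 cells = 3868  → 19.2888
row 5: Σ corner-gray over 6 cells = 3671  → 18.3064
row 6: Σ corner-gray over 6 cells = 3520  → 17.5534
row 7: Σ corner-gray over 6 cells = 3311  → 16.5111
row 8: Σ corner-gray over 6 cells = 3123  → 15.5736
row 9: Σ corner-gray over 6 cells = 2665  → 13.2897
Σ rows: total corner-gray = 31811  → 158.6335 mm³


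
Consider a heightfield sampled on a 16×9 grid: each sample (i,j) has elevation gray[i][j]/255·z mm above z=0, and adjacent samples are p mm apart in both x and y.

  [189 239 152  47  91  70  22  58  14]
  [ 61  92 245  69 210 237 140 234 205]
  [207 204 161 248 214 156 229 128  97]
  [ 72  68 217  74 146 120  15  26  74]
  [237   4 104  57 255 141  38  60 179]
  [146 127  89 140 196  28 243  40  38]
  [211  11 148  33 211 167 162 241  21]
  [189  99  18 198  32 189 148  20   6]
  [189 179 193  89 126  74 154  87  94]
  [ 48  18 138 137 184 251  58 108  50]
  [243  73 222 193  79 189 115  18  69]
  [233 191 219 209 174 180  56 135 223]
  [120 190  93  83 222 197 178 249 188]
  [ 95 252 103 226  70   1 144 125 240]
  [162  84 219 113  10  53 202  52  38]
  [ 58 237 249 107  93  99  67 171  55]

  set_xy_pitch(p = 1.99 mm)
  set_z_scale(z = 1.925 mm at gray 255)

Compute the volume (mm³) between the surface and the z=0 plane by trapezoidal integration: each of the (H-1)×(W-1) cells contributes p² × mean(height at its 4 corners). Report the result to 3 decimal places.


height_mm = gray/255 × 1.925; cell vol = 1.99² × mean(4 corners)
unit = 1.99² × 1.925 / (4×255) = 0.00747372 mm³ per gray-sum
row 0: Σ corner-gray over 8 cells = 4281  → 31.9950
row 1: Σ corner-gray over 8 cells = 5704  → 42.6301
row 2: Σ corner-gray over 8 cells = 4462  → 33.3477
row 3: Σ corner-gray over 8 cells = 3212  → 24.0056
row 4: Σ corner-gray over 8 cells = 3644  → 27.2342
row 5: Σ corner-gray over 8 cells = 4088  → 30.5526
row 6: Σ corner-gray over 8 cells = 3781  → 28.2581
row 7: Σ corner-gray over 8 cells = 3690  → 27.5780
row 8: Σ corner-gray over 8 cells = 3973  → 29.6931
row 9: Σ corner-gray over 8 cells = 3976  → 29.7155
row 10: Σ corner-gray over 8 cells = 4874  → 36.4269
row 11: Σ corner-gray over 8 cells = 5516  → 41.2250
row 12: Σ corner-gray over 8 cells = 4909  → 36.6885
row 13: Σ corner-gray over 8 cells = 3843  → 28.7215
row 14: Σ corner-gray over 8 cells = 3825  → 28.5870
Σ rows: total corner-gray = 63778  → 476.6588 mm³

476.659


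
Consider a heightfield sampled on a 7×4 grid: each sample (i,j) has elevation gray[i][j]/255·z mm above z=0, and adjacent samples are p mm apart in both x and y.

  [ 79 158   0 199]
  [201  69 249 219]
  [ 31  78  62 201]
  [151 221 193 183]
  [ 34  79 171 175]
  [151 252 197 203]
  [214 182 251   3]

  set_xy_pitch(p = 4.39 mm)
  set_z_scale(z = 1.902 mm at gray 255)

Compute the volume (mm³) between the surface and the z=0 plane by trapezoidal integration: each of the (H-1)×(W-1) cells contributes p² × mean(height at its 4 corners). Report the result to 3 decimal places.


height_mm = gray/255 × 1.902; cell vol = 4.39² × mean(4 corners)
unit = 4.39² × 1.902 / (4×255) = 0.0359368 mm³ per gray-sum
row 0: Σ corner-gray over 3 cells = 1650  → 59.2957
row 1: Σ corner-gray over 3 cells = 1568  → 56.3489
row 2: Σ corner-gray over 3 cells = 1674  → 60.1582
row 3: Σ corner-gray over 3 cells = 1871  → 67.2377
row 4: Σ corner-gray over 3 cells = 1961  → 70.4721
row 5: Σ corner-gray over 3 cells = 2335  → 83.9124
Σ rows: total corner-gray = 11059  → 397.4251 mm³

397.425


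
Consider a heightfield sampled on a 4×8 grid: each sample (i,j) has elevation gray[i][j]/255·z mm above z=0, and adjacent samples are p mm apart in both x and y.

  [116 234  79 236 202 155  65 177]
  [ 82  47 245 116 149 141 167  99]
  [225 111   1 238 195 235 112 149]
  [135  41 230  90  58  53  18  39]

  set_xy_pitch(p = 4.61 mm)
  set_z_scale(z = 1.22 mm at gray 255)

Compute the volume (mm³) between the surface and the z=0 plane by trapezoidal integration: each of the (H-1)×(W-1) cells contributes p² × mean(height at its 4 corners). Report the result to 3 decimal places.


293.007

height_mm = gray/255 × 1.22; cell vol = 4.61² × mean(4 corners)
unit = 4.61² × 1.22 / (4×255) = 0.0254192 mm³ per gray-sum
row 0: Σ corner-gray over 7 cells = 4146  → 105.3879
row 1: Σ corner-gray over 7 cells = 4069  → 103.4306
row 2: Σ corner-gray over 7 cells = 3312  → 84.1883
Σ rows: total corner-gray = 11527  → 293.0069 mm³


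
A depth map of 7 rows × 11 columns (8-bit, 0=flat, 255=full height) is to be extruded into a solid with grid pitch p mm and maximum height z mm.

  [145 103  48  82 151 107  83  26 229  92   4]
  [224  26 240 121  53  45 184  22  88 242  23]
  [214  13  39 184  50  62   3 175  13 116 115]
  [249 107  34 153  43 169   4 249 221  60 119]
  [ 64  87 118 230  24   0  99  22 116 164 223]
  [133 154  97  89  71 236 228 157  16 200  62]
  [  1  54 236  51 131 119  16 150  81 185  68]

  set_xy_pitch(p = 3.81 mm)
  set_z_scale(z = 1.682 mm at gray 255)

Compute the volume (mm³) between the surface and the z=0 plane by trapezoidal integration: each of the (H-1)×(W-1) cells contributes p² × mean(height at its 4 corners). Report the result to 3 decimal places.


height_mm = gray/255 × 1.682; cell vol = 3.81² × mean(4 corners)
unit = 3.81² × 1.682 / (4×255) = 0.0239373 mm³ per gray-sum
row 0: Σ corner-gray over 10 cells = 4280  → 102.4518
row 1: Σ corner-gray over 10 cells = 3928  → 94.0258
row 2: Σ corner-gray over 10 cells = 4087  → 97.8319
row 3: Σ corner-gray over 10 cells = 4455  → 106.6408
row 4: Σ corner-gray over 10 cells = 4698  → 112.4576
row 5: Σ corner-gray over 10 cells = 4806  → 115.0428
Σ rows: total corner-gray = 26254  → 628.4508 mm³

628.451


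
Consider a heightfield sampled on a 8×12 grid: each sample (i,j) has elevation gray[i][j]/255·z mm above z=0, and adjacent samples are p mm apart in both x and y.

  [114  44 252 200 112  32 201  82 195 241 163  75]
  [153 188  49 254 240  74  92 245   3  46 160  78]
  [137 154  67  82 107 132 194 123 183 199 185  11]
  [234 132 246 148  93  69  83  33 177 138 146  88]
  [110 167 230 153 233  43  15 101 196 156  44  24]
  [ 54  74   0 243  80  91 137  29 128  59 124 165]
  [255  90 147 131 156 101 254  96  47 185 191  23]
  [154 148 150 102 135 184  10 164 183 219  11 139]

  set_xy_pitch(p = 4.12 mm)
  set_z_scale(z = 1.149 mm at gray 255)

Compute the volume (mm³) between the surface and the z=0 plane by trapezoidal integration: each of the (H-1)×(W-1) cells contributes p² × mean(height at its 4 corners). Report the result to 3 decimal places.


760.525

height_mm = gray/255 × 1.149; cell vol = 4.12² × mean(4 corners)
unit = 4.12² × 1.149 / (4×255) = 0.0191212 mm³ per gray-sum
row 0: Σ corner-gray over 11 cells = 6166  → 117.9011
row 1: Σ corner-gray over 11 cells = 5933  → 113.4459
row 2: Σ corner-gray over 11 cells = 5852  → 111.8970
row 3: Σ corner-gray over 11 cells = 5662  → 108.2640
row 4: Σ corner-gray over 11 cells = 4959  → 94.8218
row 5: Σ corner-gray over 11 cells = 5223  → 99.8698
row 6: Σ corner-gray over 11 cells = 5979  → 114.3254
Σ rows: total corner-gray = 39774  → 760.5251 mm³


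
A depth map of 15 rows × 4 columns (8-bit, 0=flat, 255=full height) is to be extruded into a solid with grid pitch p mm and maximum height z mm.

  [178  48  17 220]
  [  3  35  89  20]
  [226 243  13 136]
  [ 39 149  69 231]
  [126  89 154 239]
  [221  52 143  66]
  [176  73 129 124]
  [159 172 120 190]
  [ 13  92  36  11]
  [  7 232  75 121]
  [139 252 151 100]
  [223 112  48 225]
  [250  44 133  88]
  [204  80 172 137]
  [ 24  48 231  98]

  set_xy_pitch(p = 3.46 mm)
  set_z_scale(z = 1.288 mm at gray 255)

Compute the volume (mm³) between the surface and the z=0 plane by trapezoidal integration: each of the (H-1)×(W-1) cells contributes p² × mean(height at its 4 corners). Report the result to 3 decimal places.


302.100

height_mm = gray/255 × 1.288; cell vol = 3.46² × mean(4 corners)
unit = 3.46² × 1.288 / (4×255) = 0.0151171 mm³ per gray-sum
row 0: Σ corner-gray over 3 cells = 799  → 12.0785
row 1: Σ corner-gray over 3 cells = 1145  → 17.3091
row 2: Σ corner-gray over 3 cells = 1580  → 23.8850
row 3: Σ corner-gray over 3 cells = 1557  → 23.5373
row 4: Σ corner-gray over 3 cells = 1528  → 23.0989
row 5: Σ corner-gray over 3 cells = 1381  → 20.8767
row 6: Σ corner-gray over 3 cells = 1637  → 24.7467
row 7: Σ corner-gray over 3 cells = 1213  → 18.3370
row 8: Σ corner-gray over 3 cells = 1022  → 15.4497
row 9: Σ corner-gray over 3 cells = 1787  → 27.0142
row 10: Σ corner-gray over 3 cells = 1813  → 27.4073
row 11: Σ corner-gray over 3 cells = 1460  → 22.0709
row 12: Σ corner-gray over 3 cells = 1537  → 23.2350
row 13: Σ corner-gray over 3 cells = 1525  → 23.0535
Σ rows: total corner-gray = 19984  → 302.0997 mm³


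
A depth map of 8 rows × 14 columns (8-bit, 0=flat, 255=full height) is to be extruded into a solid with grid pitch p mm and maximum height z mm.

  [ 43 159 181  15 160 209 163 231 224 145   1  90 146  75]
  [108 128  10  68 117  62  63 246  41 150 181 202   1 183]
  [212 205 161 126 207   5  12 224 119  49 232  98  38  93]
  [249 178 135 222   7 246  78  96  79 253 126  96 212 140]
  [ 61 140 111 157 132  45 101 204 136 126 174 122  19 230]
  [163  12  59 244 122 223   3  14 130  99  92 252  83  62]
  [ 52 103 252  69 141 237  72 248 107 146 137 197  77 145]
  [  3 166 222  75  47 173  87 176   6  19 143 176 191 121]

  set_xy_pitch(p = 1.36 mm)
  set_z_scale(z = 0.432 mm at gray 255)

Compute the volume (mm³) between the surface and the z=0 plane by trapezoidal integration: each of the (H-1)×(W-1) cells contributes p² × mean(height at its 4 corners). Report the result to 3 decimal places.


height_mm = gray/255 × 0.432; cell vol = 1.36² × mean(4 corners)
unit = 1.36² × 0.432 / (4×255) = 0.00078336 mm³ per gray-sum
row 0: Σ corner-gray over 13 cells = 6395  → 5.0096
row 1: Σ corner-gray over 13 cells = 6086  → 4.7675
row 2: Σ corner-gray over 13 cells = 7102  → 5.5634
row 3: Σ corner-gray over 13 cells = 7070  → 5.5384
row 4: Σ corner-gray over 13 cells = 6116  → 4.7910
row 5: Σ corner-gray over 13 cells = 6660  → 5.2172
row 6: Σ corner-gray over 13 cells = 6855  → 5.3699
Σ rows: total corner-gray = 46284  → 36.2570 mm³

36.257


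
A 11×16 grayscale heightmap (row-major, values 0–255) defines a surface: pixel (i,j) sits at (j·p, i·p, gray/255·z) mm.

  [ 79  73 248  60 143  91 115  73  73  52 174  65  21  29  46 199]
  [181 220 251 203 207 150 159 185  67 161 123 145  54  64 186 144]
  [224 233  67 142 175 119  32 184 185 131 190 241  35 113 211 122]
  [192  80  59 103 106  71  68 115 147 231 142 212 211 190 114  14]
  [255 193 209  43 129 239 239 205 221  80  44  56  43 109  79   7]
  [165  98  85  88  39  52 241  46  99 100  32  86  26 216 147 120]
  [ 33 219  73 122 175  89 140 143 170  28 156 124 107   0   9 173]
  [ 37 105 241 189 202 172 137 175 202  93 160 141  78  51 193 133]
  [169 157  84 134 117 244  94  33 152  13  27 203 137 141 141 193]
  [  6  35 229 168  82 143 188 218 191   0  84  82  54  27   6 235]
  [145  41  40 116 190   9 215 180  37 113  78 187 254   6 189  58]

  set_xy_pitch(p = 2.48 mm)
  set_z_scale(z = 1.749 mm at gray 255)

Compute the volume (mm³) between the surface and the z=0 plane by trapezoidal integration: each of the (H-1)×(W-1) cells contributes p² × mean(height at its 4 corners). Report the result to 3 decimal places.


height_mm = gray/255 × 1.749; cell vol = 2.48² × mean(4 corners)
unit = 2.48² × 1.749 / (4×255) = 0.0105461 mm³ per gray-sum
row 0: Σ corner-gray over 15 cells = 7479  → 78.8745
row 1: Σ corner-gray over 15 cells = 9137  → 96.3600
row 2: Σ corner-gray over 15 cells = 8366  → 88.2289
row 3: Σ corner-gray over 15 cells = 7944  → 83.7784
row 4: Σ corner-gray over 15 cells = 7035  → 74.1920
row 5: Σ corner-gray over 15 cells = 6311  → 66.5566
row 6: Σ corner-gray over 15 cells = 7764  → 81.8801
row 7: Σ corner-gray over 15 cells = 8164  → 86.0986
row 8: Σ corner-gray over 15 cells = 6971  → 73.5171
row 9: Σ corner-gray over 15 cells = 6768  → 71.3762
Σ rows: total corner-gray = 75939  → 800.8623 mm³

800.862


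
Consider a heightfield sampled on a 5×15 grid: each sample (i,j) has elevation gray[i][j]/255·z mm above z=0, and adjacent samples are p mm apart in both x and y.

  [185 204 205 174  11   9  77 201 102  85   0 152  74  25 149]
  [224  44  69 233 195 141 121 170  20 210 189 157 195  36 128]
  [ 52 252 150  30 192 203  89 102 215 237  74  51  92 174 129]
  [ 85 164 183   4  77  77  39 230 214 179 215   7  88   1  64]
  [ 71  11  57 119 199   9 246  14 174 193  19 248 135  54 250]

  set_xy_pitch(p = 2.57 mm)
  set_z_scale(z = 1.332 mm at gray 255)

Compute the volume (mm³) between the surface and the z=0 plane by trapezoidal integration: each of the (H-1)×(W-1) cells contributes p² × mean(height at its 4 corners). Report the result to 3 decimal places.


height_mm = gray/255 × 1.332; cell vol = 2.57² × mean(4 corners)
unit = 2.57² × 1.332 / (4×255) = 0.00862522 mm³ per gray-sum
row 0: Σ corner-gray over 14 cells = 6884  → 59.3760
row 1: Σ corner-gray over 14 cells = 7815  → 67.4061
row 2: Σ corner-gray over 14 cells = 7008  → 60.4456
row 3: Σ corner-gray over 14 cells = 6382  → 55.0462
Σ rows: total corner-gray = 28089  → 242.2739 mm³

242.274


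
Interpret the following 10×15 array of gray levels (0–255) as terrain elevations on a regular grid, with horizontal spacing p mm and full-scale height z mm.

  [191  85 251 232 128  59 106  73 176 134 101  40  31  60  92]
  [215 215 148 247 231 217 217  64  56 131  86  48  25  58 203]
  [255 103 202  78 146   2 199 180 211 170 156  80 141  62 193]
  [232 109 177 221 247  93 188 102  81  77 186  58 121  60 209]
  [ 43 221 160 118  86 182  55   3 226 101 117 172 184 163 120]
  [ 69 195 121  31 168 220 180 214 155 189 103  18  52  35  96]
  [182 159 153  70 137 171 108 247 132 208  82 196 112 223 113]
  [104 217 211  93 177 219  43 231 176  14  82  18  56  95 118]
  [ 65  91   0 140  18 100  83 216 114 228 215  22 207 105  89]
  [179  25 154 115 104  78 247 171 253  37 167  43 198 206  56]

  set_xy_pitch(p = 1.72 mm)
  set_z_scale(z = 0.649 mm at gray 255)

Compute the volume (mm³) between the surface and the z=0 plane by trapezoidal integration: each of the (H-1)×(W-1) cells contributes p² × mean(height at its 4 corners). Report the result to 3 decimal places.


height_mm = gray/255 × 0.649; cell vol = 1.72² × mean(4 corners)
unit = 1.72² × 0.649 / (4×255) = 0.00188235 mm³ per gray-sum
row 0: Σ corner-gray over 14 cells = 7139  → 13.4381
row 1: Σ corner-gray over 14 cells = 7812  → 14.7050
row 2: Σ corner-gray over 14 cells = 7789  → 14.6617
row 3: Σ corner-gray over 14 cells = 7620  → 14.3435
row 4: Σ corner-gray over 14 cells = 7266  → 13.6772
row 5: Σ corner-gray over 14 cells = 7818  → 14.7162
row 6: Σ corner-gray over 14 cells = 7777  → 14.6391
row 7: Σ corner-gray over 14 cells = 6718  → 12.6457
row 8: Σ corner-gray over 14 cells = 7063  → 13.2951
Σ rows: total corner-gray = 67002  → 126.1215 mm³

126.122


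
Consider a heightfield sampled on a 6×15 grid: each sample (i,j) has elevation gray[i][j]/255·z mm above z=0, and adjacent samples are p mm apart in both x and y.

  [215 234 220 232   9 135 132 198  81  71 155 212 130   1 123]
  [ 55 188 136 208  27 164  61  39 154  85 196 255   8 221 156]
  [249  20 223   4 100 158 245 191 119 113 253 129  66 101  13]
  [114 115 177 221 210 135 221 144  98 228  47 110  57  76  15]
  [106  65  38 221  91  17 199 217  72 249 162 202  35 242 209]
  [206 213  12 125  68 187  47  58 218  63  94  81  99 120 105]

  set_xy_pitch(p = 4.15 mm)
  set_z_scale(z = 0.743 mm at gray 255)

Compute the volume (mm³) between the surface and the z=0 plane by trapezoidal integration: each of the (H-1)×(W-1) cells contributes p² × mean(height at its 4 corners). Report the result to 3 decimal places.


height_mm = gray/255 × 0.743; cell vol = 4.15² × mean(4 corners)
unit = 4.15² × 0.743 / (4×255) = 0.0125454 mm³ per gray-sum
row 0: Σ corner-gray over 14 cells = 7653  → 96.0100
row 1: Σ corner-gray over 14 cells = 7401  → 92.8486
row 2: Σ corner-gray over 14 cells = 7513  → 94.2537
row 3: Σ corner-gray over 14 cells = 7742  → 97.1266
row 4: Σ corner-gray over 14 cells = 7016  → 88.0186
Σ rows: total corner-gray = 37325  → 468.2574 mm³

468.257
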